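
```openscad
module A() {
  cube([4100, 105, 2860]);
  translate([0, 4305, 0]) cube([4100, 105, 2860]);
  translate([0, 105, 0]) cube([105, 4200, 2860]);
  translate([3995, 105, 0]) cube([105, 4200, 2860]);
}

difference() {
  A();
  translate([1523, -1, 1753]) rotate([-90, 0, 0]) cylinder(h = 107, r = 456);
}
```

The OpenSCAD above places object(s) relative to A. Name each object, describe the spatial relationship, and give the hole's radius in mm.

The subtracted cylinder has r = 456 mm.

A is a house frame. The house frame has a circular hole through its front wall. The hole's radius is 456 mm.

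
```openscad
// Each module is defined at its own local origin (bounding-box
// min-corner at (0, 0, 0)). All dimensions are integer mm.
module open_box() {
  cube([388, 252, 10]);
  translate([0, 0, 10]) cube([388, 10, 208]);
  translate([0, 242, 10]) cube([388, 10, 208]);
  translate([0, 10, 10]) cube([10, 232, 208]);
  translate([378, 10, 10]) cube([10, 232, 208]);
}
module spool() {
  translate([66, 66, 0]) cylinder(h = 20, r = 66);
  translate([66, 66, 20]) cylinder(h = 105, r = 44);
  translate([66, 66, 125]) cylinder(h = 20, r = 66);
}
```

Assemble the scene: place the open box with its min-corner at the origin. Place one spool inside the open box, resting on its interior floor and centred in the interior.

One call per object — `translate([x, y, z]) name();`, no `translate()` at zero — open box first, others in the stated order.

open_box();
translate([128, 60, 10]) spool();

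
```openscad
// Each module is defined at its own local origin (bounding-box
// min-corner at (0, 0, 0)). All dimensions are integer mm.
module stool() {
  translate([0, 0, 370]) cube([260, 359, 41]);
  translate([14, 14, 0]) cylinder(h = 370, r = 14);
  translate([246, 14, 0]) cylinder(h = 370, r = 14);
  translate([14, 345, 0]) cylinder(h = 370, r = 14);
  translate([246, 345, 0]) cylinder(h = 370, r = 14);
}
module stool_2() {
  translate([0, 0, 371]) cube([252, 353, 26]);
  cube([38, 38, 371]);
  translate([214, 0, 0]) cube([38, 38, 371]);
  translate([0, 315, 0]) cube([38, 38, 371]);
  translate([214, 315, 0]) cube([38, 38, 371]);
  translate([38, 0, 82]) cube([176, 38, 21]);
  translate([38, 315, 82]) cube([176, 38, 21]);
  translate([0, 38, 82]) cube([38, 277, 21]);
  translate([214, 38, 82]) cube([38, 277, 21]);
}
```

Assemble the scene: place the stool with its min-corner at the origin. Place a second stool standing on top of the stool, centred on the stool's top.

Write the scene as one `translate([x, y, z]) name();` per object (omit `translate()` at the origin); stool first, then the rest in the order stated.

stool();
translate([4, 3, 411]) stool_2();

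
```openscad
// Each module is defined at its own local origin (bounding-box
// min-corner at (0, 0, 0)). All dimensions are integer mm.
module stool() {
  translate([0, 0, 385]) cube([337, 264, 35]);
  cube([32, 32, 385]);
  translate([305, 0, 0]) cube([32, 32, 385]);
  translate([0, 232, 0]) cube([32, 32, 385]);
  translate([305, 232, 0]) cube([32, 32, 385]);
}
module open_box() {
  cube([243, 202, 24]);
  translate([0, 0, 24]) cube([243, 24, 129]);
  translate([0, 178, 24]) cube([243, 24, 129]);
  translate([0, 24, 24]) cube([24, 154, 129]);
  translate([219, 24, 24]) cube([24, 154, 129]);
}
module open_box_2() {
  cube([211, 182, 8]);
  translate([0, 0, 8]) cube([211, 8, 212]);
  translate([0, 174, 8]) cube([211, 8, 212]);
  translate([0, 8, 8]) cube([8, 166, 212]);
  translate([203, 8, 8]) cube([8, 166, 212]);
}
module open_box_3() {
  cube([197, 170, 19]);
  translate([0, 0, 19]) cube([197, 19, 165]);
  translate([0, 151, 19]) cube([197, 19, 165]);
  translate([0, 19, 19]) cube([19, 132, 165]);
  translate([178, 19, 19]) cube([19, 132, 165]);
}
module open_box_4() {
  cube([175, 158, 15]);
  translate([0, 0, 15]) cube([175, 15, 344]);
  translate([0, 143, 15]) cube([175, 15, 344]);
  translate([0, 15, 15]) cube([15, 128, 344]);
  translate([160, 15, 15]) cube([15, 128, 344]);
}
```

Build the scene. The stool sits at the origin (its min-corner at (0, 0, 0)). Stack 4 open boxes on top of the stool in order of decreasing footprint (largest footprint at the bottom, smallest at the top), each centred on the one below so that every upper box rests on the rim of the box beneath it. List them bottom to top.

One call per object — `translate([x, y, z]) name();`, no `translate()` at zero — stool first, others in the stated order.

stool();
translate([47, 31, 420]) open_box();
translate([63, 41, 573]) open_box_2();
translate([70, 47, 793]) open_box_3();
translate([81, 53, 977]) open_box_4();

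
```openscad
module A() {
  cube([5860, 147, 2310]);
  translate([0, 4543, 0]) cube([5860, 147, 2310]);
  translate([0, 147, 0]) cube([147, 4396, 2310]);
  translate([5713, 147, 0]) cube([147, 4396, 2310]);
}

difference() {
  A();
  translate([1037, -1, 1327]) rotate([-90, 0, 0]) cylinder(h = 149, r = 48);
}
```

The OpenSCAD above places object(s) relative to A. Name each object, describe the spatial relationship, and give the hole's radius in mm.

A is a house frame. The house frame has a circular hole through its front wall. The hole's radius is 48 mm.

The subtracted cylinder has r = 48 mm.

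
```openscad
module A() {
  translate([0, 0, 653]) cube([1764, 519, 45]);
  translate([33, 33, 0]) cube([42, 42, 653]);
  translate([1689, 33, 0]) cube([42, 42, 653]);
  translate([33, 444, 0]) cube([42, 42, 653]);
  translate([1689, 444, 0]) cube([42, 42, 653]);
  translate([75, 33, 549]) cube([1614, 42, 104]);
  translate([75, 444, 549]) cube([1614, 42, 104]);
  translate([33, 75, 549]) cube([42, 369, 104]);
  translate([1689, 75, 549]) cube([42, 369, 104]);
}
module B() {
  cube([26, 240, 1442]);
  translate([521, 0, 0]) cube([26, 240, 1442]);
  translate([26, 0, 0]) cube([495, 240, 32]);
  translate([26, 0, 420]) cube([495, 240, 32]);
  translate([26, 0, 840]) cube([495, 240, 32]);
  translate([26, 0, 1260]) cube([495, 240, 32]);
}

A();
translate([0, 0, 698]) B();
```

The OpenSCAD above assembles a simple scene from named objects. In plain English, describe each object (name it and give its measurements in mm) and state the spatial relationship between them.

A is a table: top 1764 mm (x) × 519 mm (y), 45 mm thick, upper face at z = 698 mm, on four 42×42 mm square legs, each inset 33 mm from the nearest pair of top edges, running from z = 0 to the bottom of the top. Four apron rails, 42 mm thick and 104 mm tall, run between adjacent legs with their top edges flush with the underside of the top and their outer faces flush with the legs' outer faces.

B is a bookshelf 547 mm wide overall, 240 mm deep and 1442 mm tall. The two sides are 26 mm thick vertical panels. 4 horizontal shelves of 32 mm thickness span between the inner faces of the sides; the lowest shelf sits on the floor and shelves are stacked with a clear vertical gap of 388 mm between each pair.

The bookshelf is on top of the table.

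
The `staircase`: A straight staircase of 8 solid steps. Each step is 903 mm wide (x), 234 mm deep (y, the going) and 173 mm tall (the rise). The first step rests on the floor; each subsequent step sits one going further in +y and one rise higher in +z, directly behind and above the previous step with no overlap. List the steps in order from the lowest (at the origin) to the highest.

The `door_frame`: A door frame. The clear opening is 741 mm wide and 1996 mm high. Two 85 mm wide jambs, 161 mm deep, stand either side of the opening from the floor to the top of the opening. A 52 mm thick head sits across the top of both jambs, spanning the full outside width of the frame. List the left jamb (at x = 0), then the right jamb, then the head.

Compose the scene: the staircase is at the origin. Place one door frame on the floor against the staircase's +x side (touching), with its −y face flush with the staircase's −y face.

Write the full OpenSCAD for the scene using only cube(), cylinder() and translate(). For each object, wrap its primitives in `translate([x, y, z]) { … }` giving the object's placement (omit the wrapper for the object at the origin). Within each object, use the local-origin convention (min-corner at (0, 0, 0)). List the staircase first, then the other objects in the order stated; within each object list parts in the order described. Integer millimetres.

cube([903, 234, 173]);
translate([0, 234, 173]) cube([903, 234, 173]);
translate([0, 468, 346]) cube([903, 234, 173]);
translate([0, 702, 519]) cube([903, 234, 173]);
translate([0, 936, 692]) cube([903, 234, 173]);
translate([0, 1170, 865]) cube([903, 234, 173]);
translate([0, 1404, 1038]) cube([903, 234, 173]);
translate([0, 1638, 1211]) cube([903, 234, 173]);
translate([903, 0, 0]) {
  cube([85, 161, 1996]);
  translate([826, 0, 0]) cube([85, 161, 1996]);
  translate([0, 0, 1996]) cube([911, 161, 52]);
}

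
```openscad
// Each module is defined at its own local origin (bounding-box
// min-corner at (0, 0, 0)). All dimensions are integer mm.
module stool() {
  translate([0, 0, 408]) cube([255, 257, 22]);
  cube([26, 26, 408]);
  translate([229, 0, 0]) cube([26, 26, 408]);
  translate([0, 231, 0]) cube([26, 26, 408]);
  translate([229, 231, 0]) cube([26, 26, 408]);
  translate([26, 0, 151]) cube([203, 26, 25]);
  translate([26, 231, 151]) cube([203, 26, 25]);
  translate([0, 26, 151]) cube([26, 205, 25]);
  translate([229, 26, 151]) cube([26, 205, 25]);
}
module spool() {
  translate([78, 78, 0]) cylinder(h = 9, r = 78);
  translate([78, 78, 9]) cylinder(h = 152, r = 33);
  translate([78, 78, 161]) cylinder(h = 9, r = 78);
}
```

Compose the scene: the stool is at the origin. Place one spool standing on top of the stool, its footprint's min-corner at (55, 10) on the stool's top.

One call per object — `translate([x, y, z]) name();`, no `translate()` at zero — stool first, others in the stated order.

stool();
translate([55, 10, 430]) spool();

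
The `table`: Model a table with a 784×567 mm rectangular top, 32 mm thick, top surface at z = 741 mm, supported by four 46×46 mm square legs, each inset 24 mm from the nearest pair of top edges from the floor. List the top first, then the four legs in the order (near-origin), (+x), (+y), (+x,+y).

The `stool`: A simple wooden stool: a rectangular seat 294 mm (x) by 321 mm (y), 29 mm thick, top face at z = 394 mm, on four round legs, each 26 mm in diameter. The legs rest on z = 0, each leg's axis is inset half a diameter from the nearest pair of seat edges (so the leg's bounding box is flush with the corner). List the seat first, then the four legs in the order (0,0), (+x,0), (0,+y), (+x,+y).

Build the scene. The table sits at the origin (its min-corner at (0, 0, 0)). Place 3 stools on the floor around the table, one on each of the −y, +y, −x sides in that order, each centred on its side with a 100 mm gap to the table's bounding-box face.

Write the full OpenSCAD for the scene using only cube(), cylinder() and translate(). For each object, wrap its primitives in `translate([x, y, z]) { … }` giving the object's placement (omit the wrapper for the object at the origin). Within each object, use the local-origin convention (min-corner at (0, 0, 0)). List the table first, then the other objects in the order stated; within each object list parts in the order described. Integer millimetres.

translate([0, 0, 709]) cube([784, 567, 32]);
translate([24, 24, 0]) cube([46, 46, 709]);
translate([714, 24, 0]) cube([46, 46, 709]);
translate([24, 497, 0]) cube([46, 46, 709]);
translate([714, 497, 0]) cube([46, 46, 709]);
translate([245, -421, 0]) {
  translate([0, 0, 365]) cube([294, 321, 29]);
  translate([13, 13, 0]) cylinder(h = 365, r = 13);
  translate([281, 13, 0]) cylinder(h = 365, r = 13);
  translate([13, 308, 0]) cylinder(h = 365, r = 13);
  translate([281, 308, 0]) cylinder(h = 365, r = 13);
}
translate([245, 667, 0]) {
  translate([0, 0, 365]) cube([294, 321, 29]);
  translate([13, 13, 0]) cylinder(h = 365, r = 13);
  translate([281, 13, 0]) cylinder(h = 365, r = 13);
  translate([13, 308, 0]) cylinder(h = 365, r = 13);
  translate([281, 308, 0]) cylinder(h = 365, r = 13);
}
translate([-394, 123, 0]) {
  translate([0, 0, 365]) cube([294, 321, 29]);
  translate([13, 13, 0]) cylinder(h = 365, r = 13);
  translate([281, 13, 0]) cylinder(h = 365, r = 13);
  translate([13, 308, 0]) cylinder(h = 365, r = 13);
  translate([281, 308, 0]) cylinder(h = 365, r = 13);
}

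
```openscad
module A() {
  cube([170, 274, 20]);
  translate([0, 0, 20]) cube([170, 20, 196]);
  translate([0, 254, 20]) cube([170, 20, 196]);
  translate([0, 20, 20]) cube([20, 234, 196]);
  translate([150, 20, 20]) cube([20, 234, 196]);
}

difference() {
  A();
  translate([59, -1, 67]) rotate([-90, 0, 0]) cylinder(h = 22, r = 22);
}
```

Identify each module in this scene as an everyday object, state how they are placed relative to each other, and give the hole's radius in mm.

A is an open box. The open box has a circular hole through its front wall. The hole's radius is 22 mm.

The subtracted cylinder has r = 22 mm.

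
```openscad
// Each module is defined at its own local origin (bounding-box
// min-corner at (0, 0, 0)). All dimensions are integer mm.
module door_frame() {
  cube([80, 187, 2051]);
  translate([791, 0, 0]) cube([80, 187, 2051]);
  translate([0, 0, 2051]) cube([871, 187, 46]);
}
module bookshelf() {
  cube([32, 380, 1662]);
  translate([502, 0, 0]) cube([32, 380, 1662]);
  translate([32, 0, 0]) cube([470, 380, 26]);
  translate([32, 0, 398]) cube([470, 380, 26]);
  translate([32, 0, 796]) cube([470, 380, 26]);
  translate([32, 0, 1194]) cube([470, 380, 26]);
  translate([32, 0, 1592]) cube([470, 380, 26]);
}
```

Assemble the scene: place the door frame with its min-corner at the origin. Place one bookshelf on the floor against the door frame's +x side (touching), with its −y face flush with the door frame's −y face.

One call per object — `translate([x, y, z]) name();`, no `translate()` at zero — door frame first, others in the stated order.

door_frame();
translate([871, 0, 0]) bookshelf();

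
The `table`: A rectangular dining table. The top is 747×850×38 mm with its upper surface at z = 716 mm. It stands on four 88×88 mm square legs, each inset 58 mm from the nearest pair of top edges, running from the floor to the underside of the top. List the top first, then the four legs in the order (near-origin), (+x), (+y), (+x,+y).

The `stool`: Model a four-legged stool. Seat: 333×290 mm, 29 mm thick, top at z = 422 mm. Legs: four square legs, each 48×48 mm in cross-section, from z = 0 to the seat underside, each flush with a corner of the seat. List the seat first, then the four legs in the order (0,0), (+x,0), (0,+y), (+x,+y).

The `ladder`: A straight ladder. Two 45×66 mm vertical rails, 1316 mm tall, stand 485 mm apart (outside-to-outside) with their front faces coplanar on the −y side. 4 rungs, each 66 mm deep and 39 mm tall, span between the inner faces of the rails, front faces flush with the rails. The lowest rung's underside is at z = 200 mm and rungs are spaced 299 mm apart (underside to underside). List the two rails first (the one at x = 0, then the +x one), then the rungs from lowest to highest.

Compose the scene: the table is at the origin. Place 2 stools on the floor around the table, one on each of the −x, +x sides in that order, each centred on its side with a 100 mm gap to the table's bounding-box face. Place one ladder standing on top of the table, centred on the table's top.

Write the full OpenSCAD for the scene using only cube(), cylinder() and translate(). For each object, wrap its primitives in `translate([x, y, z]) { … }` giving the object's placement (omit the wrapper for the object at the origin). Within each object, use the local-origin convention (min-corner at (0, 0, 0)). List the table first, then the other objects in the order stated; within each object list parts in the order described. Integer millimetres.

translate([0, 0, 678]) cube([747, 850, 38]);
translate([58, 58, 0]) cube([88, 88, 678]);
translate([601, 58, 0]) cube([88, 88, 678]);
translate([58, 704, 0]) cube([88, 88, 678]);
translate([601, 704, 0]) cube([88, 88, 678]);
translate([-433, 280, 0]) {
  translate([0, 0, 393]) cube([333, 290, 29]);
  cube([48, 48, 393]);
  translate([285, 0, 0]) cube([48, 48, 393]);
  translate([0, 242, 0]) cube([48, 48, 393]);
  translate([285, 242, 0]) cube([48, 48, 393]);
}
translate([847, 280, 0]) {
  translate([0, 0, 393]) cube([333, 290, 29]);
  cube([48, 48, 393]);
  translate([285, 0, 0]) cube([48, 48, 393]);
  translate([0, 242, 0]) cube([48, 48, 393]);
  translate([285, 242, 0]) cube([48, 48, 393]);
}
translate([131, 392, 716]) {
  cube([45, 66, 1316]);
  translate([440, 0, 0]) cube([45, 66, 1316]);
  translate([45, 0, 200]) cube([395, 66, 39]);
  translate([45, 0, 499]) cube([395, 66, 39]);
  translate([45, 0, 798]) cube([395, 66, 39]);
  translate([45, 0, 1097]) cube([395, 66, 39]);
}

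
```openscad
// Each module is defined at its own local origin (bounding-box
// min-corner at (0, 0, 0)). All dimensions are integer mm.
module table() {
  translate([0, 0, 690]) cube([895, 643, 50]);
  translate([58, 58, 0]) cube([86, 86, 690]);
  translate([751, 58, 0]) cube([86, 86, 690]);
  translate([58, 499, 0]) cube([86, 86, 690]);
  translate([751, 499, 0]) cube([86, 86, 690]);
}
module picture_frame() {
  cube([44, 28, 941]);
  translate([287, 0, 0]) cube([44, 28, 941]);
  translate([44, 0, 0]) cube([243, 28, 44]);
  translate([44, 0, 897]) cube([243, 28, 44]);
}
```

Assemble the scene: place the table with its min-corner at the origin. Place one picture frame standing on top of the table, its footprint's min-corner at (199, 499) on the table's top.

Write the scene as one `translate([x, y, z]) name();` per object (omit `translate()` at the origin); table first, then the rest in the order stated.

table();
translate([199, 499, 740]) picture_frame();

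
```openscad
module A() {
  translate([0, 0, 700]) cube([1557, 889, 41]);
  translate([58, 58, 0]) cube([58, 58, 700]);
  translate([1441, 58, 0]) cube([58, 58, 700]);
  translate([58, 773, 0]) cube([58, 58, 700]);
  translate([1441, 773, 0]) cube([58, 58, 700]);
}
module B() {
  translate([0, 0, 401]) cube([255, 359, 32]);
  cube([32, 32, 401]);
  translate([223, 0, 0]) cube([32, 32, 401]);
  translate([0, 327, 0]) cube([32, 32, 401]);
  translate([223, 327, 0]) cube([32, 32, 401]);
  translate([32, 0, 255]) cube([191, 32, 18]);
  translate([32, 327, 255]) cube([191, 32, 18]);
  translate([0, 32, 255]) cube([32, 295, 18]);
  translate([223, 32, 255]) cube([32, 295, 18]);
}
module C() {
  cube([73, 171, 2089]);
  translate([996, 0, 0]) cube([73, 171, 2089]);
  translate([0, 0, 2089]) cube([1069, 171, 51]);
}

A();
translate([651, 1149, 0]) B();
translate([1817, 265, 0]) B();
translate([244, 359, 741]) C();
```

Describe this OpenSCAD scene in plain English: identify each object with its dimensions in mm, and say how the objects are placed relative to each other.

A is a rectangular dining table. The top is 1557×889×41 mm with its upper surface at z = 741 mm. It stands on four 58×58 mm square legs, each inset 58 mm from the nearest pair of top edges, running from the floor to the underside of the top.

B is a four-legged stool. The seat is 255×359 mm, 32 mm thick, top at z = 433 mm. It stands on four square legs, each 32×32 mm in cross-section, from z = 0 to the seat underside, each flush with a corner of the seat. Four stretchers, 32 mm wide and 18 mm tall, connect adjacent legs with their undersides at z = 255 mm, each running between the inner faces of the legs it joins and aligned with the legs' outer faces on the other axis.

C is a door frame. The clear opening is 923 mm wide and 2089 mm high. Two 73 mm wide jambs, 171 mm deep, stand either side of the opening from the floor to the top of the opening. A 51 mm thick head sits across the top of both jambs, spanning the full outside width of the frame.

Two stools sit around the table at the +y, +x sides. The door frame is on top of the table, centred.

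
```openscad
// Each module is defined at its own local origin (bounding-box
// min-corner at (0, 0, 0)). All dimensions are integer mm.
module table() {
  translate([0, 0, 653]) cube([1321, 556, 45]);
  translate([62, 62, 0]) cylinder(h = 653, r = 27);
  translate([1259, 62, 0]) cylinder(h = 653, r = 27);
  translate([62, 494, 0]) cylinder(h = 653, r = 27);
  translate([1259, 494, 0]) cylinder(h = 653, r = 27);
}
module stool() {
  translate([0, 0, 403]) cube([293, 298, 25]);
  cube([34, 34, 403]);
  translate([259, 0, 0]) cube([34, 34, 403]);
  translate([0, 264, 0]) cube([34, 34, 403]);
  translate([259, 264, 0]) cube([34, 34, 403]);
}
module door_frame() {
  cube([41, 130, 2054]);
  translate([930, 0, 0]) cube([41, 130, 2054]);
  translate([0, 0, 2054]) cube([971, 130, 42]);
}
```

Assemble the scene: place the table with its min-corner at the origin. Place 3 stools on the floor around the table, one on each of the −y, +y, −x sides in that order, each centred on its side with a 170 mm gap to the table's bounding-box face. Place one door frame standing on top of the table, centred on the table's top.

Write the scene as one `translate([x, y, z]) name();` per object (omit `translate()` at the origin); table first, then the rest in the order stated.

table();
translate([514, -468, 0]) stool();
translate([514, 726, 0]) stool();
translate([-463, 129, 0]) stool();
translate([175, 213, 698]) door_frame();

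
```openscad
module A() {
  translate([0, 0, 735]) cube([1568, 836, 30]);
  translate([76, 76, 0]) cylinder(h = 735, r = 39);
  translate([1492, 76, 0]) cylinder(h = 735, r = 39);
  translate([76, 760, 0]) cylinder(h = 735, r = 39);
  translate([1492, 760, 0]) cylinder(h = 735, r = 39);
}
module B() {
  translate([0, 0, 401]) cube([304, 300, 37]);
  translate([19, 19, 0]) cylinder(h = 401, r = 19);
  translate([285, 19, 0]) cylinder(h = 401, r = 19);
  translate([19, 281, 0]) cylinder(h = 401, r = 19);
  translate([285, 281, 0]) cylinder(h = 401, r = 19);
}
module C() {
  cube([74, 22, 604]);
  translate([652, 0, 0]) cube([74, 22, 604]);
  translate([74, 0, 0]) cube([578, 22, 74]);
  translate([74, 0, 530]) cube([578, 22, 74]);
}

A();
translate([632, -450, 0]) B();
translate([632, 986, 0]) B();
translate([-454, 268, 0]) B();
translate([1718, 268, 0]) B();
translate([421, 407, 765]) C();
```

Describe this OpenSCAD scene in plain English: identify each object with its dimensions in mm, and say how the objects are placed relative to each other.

A is a rectangular dining table. The top is 1568×836×30 mm with its upper surface at z = 765 mm. It stands on four round legs of 78 mm diameter, each leg's bounding box inset 37 mm from the nearest pair of top edges, running from the floor to the underside of the top.

B is a simple wooden stool: a rectangular seat 304 mm (x) by 300 mm (y), 37 mm thick, top face at z = 438 mm, on four round legs, each 38 mm in diameter. The legs rest on z = 0, each leg's axis is inset half a diameter from the nearest pair of seat edges (so the leg's bounding box is flush with the corner).

C is a picture frame with a 578×456 mm rectangular opening (x by z) and a uniform 74 mm border on every side. Frame depth is 22 mm along y. It is built from two vertical stiles running the full outside height and two horizontal rails spanning the gap between the stiles.

Four stools sit around the table at the −y, +y, −x, +x sides. The picture frame is on top of the table, centred.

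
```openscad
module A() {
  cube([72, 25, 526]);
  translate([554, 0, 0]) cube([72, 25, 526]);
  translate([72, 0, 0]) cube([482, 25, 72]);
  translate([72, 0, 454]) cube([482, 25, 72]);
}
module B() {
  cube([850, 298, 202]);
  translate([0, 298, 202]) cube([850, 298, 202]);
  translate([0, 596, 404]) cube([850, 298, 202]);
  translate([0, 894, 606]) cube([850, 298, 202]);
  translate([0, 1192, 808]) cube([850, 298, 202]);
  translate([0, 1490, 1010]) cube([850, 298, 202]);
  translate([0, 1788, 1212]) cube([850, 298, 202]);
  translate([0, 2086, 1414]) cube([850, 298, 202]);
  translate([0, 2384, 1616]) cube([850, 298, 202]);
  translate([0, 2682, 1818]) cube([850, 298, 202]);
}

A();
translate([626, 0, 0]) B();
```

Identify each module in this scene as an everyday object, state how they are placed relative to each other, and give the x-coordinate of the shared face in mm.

A is a picture frame. B is a staircase. The staircase is against the picture frame's +x side, with their −y faces flush. The x-coordinate of the shared face is 626 mm.

The picture frame's +x face and the staircase's −x face are both at x = 626 mm.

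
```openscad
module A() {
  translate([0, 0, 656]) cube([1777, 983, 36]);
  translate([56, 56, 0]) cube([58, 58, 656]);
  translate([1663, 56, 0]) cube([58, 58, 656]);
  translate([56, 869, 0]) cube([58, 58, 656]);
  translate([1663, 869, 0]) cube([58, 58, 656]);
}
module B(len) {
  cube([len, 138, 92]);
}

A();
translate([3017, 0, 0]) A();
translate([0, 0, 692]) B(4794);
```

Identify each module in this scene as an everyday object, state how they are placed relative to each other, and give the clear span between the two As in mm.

A is a table. B is a beam. A beam spans the tops of two tables. The clear span between the two tables is 1240 mm.

Second table starts at x = 3017; first ends at x = 1777; clear span = 3017 − 1777 = 1240 mm.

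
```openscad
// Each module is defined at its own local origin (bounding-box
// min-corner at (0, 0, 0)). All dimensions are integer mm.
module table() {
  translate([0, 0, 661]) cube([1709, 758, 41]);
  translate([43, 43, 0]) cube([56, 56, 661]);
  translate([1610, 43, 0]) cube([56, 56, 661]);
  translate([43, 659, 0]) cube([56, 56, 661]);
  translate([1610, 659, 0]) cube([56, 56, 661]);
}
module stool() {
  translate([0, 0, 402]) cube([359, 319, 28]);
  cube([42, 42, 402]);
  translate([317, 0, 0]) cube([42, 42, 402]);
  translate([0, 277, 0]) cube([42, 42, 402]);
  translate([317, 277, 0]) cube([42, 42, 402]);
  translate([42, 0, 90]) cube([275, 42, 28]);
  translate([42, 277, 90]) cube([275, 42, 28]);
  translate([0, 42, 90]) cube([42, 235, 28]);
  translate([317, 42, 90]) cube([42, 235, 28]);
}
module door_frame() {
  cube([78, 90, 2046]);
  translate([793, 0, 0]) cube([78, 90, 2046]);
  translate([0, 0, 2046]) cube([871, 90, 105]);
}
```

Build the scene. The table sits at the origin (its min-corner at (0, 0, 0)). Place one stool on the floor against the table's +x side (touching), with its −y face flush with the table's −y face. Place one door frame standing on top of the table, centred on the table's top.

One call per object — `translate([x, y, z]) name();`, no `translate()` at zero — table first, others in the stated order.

table();
translate([1709, 0, 0]) stool();
translate([419, 334, 702]) door_frame();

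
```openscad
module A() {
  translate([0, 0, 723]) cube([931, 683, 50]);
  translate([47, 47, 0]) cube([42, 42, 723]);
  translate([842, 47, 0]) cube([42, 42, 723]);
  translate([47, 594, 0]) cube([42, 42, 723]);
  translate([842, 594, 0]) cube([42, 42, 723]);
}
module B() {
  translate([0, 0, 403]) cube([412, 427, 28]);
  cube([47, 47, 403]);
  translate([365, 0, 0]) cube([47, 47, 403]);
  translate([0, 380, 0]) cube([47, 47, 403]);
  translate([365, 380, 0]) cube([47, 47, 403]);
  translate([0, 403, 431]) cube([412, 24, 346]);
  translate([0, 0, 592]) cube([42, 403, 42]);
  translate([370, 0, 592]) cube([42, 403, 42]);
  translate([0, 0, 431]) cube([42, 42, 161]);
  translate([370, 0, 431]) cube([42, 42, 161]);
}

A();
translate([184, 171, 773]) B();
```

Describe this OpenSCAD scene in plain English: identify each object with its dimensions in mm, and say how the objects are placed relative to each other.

A is a rectangular dining table. The top is 931×683×50 mm with its upper surface at z = 773 mm. It stands on four 42×42 mm square legs, each inset 47 mm from the nearest pair of top edges, running from the floor to the underside of the top.

B is a chair. The seat is a 412×427×28 mm slab with its top at z = 431 mm, on four 47×47 mm corner legs (flush with the seat edges, standing on z = 0). A flat backrest 24 mm thick, 346 mm tall, spans the full seat width and rises from the seat top along its +y edge, rear face flush with the rear of the seat. Two armrests of 42×42 mm section run along each side from the seat's front edge to the front of the backrest, top faces 203 mm above the seat top and outer faces flush with the seat's x-edges; a 42×42 mm post under the front of each armrest stands on the seat at the front corner.

The chair is on top of the table.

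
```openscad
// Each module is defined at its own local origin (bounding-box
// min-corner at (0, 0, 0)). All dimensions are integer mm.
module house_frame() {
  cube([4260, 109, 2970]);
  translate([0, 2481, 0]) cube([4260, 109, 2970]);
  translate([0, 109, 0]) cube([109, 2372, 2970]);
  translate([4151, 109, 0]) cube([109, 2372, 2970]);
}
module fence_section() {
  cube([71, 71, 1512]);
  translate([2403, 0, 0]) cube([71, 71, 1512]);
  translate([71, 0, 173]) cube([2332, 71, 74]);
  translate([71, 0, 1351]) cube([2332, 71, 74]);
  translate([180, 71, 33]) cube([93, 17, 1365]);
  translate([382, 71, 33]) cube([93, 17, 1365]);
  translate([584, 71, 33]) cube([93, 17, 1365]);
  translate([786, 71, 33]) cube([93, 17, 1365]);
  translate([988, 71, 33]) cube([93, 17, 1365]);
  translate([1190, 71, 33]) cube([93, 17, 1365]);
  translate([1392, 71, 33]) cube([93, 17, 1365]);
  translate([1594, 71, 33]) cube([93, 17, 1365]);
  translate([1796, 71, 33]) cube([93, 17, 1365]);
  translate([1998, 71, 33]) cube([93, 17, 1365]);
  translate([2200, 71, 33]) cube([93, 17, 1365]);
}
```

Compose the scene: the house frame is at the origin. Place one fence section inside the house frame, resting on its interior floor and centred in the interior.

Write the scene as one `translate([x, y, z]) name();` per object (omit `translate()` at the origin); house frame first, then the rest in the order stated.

house_frame();
translate([893, 1251, 0]) fence_section();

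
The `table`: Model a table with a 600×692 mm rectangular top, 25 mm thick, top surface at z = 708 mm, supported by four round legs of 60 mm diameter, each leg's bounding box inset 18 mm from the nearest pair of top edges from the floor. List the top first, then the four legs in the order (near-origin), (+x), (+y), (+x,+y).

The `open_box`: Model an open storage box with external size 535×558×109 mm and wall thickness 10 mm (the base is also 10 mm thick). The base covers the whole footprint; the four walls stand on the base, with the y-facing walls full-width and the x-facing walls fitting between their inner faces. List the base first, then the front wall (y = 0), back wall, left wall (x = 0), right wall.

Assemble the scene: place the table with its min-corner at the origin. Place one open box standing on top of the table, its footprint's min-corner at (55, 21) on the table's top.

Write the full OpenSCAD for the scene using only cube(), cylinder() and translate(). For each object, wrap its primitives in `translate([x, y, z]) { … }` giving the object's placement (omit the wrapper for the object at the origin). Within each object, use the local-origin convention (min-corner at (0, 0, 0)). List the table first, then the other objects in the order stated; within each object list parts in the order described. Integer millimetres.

translate([0, 0, 683]) cube([600, 692, 25]);
translate([48, 48, 0]) cylinder(h = 683, r = 30);
translate([552, 48, 0]) cylinder(h = 683, r = 30);
translate([48, 644, 0]) cylinder(h = 683, r = 30);
translate([552, 644, 0]) cylinder(h = 683, r = 30);
translate([55, 21, 708]) {
  cube([535, 558, 10]);
  translate([0, 0, 10]) cube([535, 10, 99]);
  translate([0, 548, 10]) cube([535, 10, 99]);
  translate([0, 10, 10]) cube([10, 538, 99]);
  translate([525, 10, 10]) cube([10, 538, 99]);
}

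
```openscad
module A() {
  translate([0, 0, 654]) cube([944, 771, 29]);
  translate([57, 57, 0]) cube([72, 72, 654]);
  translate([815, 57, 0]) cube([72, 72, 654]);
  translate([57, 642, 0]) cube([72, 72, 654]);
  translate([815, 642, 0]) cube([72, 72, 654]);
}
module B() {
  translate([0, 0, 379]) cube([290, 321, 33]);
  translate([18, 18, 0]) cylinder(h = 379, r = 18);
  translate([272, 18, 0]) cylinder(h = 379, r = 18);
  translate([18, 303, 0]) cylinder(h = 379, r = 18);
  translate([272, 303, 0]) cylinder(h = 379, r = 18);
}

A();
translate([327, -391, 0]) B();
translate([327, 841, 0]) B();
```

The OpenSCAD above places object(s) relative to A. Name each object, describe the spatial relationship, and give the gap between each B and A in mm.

A is a table. B is a stool. Two stools sit around the table at the −y, +y sides. The gap between each stool and the table is 70 mm.

Each stool's nearest face is 70 mm from the table's bounding box.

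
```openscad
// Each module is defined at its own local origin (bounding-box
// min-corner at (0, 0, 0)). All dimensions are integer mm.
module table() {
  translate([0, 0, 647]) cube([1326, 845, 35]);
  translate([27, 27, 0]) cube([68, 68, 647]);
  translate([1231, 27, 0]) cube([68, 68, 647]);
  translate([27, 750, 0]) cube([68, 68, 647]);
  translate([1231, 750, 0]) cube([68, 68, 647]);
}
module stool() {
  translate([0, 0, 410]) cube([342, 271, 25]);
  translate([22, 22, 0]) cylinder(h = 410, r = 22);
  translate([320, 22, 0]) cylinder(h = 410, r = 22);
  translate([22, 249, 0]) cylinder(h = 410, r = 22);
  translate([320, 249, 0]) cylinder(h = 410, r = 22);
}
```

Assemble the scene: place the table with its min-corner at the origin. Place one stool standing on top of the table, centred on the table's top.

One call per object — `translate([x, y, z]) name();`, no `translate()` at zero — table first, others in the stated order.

table();
translate([492, 287, 682]) stool();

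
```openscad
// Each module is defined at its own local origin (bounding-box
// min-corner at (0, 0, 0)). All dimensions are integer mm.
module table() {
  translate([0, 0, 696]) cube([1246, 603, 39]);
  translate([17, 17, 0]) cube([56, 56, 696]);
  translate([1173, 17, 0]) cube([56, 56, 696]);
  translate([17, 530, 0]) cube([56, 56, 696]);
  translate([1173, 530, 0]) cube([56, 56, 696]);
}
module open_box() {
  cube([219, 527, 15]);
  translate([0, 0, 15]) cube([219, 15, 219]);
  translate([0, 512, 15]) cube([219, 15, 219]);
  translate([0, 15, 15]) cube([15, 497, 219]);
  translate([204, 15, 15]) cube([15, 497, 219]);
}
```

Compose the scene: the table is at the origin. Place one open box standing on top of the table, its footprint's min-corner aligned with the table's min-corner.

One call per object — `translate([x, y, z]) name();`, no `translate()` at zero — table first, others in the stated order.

table();
translate([0, 0, 735]) open_box();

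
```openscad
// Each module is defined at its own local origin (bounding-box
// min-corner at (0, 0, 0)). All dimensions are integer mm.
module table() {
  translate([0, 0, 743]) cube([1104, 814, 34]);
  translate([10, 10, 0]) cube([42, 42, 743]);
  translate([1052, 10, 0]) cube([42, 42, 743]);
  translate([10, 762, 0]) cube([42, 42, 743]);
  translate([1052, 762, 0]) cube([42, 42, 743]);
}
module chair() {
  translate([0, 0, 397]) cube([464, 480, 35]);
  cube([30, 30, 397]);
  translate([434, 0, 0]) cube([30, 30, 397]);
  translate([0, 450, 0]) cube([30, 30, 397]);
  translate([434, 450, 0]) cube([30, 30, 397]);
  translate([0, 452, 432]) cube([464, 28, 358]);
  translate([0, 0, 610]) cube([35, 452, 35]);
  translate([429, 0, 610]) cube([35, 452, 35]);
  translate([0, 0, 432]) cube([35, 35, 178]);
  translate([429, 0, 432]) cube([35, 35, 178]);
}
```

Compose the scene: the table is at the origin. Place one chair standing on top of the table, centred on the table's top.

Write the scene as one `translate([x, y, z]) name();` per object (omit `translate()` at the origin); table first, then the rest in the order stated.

table();
translate([320, 167, 777]) chair();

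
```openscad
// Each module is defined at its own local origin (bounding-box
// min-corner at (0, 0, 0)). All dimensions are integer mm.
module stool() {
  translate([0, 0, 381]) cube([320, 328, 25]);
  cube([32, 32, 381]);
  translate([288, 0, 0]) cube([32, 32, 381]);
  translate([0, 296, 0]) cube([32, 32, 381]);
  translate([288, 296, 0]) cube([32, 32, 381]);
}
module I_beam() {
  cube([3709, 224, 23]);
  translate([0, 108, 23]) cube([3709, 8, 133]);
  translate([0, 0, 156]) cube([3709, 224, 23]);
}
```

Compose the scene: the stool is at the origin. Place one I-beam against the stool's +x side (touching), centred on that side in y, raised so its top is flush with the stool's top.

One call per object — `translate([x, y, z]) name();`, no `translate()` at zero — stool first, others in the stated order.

stool();
translate([320, 52, 227]) I_beam();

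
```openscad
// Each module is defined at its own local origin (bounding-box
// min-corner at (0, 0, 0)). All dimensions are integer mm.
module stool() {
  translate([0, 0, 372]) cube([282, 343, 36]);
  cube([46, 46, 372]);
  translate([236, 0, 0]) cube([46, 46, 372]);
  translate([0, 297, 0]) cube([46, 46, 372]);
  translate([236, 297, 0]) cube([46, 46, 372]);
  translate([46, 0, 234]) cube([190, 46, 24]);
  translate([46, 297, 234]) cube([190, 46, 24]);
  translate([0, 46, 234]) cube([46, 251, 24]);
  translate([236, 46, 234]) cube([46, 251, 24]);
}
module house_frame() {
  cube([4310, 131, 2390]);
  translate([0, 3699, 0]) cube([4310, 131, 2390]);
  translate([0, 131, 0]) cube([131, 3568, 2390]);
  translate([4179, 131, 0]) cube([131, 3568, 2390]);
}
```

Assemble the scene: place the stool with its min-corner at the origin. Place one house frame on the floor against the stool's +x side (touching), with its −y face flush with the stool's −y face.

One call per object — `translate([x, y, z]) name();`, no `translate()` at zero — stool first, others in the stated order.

stool();
translate([282, 0, 0]) house_frame();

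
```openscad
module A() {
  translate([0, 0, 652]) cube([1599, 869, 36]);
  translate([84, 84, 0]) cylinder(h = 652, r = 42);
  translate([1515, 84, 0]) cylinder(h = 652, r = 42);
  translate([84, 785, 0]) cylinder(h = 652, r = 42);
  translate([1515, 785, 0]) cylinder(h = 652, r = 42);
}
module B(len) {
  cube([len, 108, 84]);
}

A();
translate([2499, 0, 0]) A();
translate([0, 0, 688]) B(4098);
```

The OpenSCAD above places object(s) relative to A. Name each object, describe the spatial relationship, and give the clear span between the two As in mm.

A is a table. B is a beam. A beam spans the tops of two tables. The clear span between the two tables is 900 mm.

Second table starts at x = 2499; first ends at x = 1599; clear span = 2499 − 1599 = 900 mm.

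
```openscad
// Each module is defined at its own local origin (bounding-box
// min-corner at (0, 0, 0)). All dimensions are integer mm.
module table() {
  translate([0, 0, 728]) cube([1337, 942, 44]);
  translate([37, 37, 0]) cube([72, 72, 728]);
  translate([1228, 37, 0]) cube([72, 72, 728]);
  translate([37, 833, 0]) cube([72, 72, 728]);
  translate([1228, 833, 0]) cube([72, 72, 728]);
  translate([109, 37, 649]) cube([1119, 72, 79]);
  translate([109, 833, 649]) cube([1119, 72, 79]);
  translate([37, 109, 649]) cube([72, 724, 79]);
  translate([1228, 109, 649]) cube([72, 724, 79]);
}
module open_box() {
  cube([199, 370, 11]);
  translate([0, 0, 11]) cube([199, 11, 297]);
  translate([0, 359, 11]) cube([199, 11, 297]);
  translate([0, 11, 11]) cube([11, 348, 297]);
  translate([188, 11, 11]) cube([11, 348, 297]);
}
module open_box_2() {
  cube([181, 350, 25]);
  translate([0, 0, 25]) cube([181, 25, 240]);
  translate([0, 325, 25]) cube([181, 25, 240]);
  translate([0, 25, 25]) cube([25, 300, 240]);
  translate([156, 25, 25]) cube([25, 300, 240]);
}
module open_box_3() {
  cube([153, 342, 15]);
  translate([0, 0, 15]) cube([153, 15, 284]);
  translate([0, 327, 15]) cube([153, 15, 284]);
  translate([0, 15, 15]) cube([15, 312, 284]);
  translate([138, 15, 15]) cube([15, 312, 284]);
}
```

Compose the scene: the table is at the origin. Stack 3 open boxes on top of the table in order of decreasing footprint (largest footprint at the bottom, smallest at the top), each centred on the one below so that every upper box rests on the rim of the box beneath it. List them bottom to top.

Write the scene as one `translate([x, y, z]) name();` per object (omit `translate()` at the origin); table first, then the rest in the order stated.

table();
translate([569, 286, 772]) open_box();
translate([578, 296, 1080]) open_box_2();
translate([592, 300, 1345]) open_box_3();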